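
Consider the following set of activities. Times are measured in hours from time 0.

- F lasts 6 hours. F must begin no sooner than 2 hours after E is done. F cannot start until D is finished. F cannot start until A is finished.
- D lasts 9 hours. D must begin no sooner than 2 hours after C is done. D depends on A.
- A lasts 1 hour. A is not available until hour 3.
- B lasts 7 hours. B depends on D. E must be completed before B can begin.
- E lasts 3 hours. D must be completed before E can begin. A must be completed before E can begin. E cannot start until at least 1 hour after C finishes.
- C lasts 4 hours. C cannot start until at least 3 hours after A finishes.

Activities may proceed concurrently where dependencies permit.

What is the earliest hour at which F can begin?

A cannot begin until its own release at hour 3. It runs from hour 3 to 3 + 1 = hour 4.
After A (finishes hour 4, plus 3-hour gap → hour 7), C can start at hour 7 and finishes at hour 11.
For D: C (finishes hour 11, plus 2-hour gap → hour 13); A (finishes hour 4). Taking the maximum gives a start of hour 13, and it finishes at 13 + 9 = hour 22.
For E: D (finishes hour 22); A (finishes hour 4); C (finishes hour 11, plus 1-hour gap → hour 12). Taking the maximum gives a start of hour 22, and it finishes at 22 + 3 = hour 25.
F waits on E (finishes hour 25, plus 2-hour gap → hour 27); D (finishes hour 22); A (finishes hour 4). The latest of these is hour 27, which is the earliest F can start.

27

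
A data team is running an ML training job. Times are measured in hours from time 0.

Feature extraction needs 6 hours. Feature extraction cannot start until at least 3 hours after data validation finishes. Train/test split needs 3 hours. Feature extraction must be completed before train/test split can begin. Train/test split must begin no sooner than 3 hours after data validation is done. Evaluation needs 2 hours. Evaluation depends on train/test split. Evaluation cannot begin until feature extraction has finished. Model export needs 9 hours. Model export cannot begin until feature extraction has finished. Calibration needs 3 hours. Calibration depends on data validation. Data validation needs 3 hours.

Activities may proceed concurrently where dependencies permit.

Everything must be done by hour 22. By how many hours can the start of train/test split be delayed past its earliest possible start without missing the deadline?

Nothing blocks data validation, so it runs from hour 0 to hour 3.
After data validation (finishes hour 3, plus 3-hour gap → hour 6), feature extraction can start at hour 6 and finishes at hour 12.
Train/test split needs all of feature extraction (finishes hour 12); data validation (finishes hour 3, plus 3-hour gap → hour 6). That puts its earliest start at hour 12; it finishes at 12 + 3 = hour 15.

Working backward from the deadline:
Evaluation must finish by hour 22; it takes 2 hours, so it must start by 22 − 2 = hour 20.
Train/test split must finish before evaluation (must start by hour 20). With a 3-hour duration, train/test split must start by 20 − 3 = hour 17.
So train/test split can start as early as hour 12 and as late as hour 17, giving 17 − 12 = 5 hours of slack.

5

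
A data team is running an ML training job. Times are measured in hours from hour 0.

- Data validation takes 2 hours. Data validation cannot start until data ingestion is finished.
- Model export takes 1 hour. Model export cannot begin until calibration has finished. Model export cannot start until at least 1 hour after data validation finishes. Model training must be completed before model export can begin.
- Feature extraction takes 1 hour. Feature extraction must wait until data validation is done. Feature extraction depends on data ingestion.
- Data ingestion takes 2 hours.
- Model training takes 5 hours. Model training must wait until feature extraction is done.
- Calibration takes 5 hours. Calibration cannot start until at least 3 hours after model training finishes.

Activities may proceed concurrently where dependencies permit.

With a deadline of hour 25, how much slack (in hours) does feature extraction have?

6

Nothing blocks data ingestion, so it runs from hour 0 to hour 2.
Data validation cannot begin until data ingestion (finishes hour 2). It runs from hour 2 to 2 + 2 = hour 4.
Feature extraction cannot start until data validation (finishes hour 4); data ingestion (finishes hour 2). The controlling bound is hour 4, so feature extraction finishes at 4 + 1 = hour 5.

Working backward from the deadline:
Model export must finish by hour 25; it takes 1 hour, so it must start by 25 − 1 = hour 24.
Calibration has to be done before model export (must start by hour 24). That means finishing by hour 24, i.e. starting by 24 − 5 = hour 19.
For model training: calibration (must start by hour 19, minus 3-hour gap → hour 16); model export (must start by hour 24). The most restrictive is hour 16; with a 5-hour duration, model training must start by hour 11.
Feature extraction feeds into model training (must start by hour 11); so feature extraction must finish by hour 11 and therefore start by hour 10.
So feature extraction can start as early as hour 4 and as late as hour 10, giving 10 − 4 = 6 hours of slack.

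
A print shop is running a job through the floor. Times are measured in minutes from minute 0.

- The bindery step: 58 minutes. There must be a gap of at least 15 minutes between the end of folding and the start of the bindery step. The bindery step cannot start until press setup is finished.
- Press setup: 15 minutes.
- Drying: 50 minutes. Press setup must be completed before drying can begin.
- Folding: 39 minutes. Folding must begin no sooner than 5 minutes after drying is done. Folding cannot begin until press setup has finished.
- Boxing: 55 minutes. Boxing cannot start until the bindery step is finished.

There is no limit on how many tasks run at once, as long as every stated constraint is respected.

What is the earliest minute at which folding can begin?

70

Press setup has no prerequisites, so it starts at minute 0 and finishes at minute 15.
Drying cannot begin until press setup (finishes minute 15). It runs from minute 15 to 15 + 50 = minute 65.
Folding waits on drying (finishes minute 65, plus 5-minute gap → minute 70); press setup (finishes minute 15). The latest of these is minute 70, which is the earliest folding can start.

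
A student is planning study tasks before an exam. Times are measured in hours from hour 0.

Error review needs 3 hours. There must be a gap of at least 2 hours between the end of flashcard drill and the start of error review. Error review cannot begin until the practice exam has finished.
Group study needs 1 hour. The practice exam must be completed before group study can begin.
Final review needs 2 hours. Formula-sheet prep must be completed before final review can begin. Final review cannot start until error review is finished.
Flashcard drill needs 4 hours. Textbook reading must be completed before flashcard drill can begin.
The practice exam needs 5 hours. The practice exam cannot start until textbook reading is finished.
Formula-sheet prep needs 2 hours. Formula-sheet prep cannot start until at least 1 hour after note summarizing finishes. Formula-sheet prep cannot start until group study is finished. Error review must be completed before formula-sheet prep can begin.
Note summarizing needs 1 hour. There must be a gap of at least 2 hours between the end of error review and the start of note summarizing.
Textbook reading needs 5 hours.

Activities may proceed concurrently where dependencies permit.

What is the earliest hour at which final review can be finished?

22

Nothing blocks textbook reading, so it runs from hour 0 to hour 5.
The practice exam cannot begin until textbook reading (finishes hour 5). It runs from hour 5 to 5 + 5 = hour 10.
After the practice exam (finishes hour 10), group study can start at hour 10 and finishes at hour 11.
Flashcard drill waits on textbook reading (finishes hour 5), so it starts at hour 5 and finishes at 5 + 4 = hour 9.
Error review has to wait for flashcard drill (finishes hour 9, plus 2-hour gap → hour 11); the practice exam (finishes hour 10). The latest of these is hour 11, so error review runs hour 11 to 11 + 3 = hour 14.
After error review (finishes hour 14, plus 2-hour gap → hour 16), note summarizing can start at hour 16 and finishes at hour 17.
For formula-sheet prep: note summarizing (finishes hour 17, plus 1-hour gap → hour 18); group study (finishes hour 11); error review (finishes hour 14). Taking the maximum gives a start of hour 18, and it finishes at 18 + 2 = hour 20.
Final review has to wait for formula-sheet prep (finishes hour 20); error review (finishes hour 14). The latest of these is hour 20, so final review runs hour 20 to 20 + 2 = hour 22.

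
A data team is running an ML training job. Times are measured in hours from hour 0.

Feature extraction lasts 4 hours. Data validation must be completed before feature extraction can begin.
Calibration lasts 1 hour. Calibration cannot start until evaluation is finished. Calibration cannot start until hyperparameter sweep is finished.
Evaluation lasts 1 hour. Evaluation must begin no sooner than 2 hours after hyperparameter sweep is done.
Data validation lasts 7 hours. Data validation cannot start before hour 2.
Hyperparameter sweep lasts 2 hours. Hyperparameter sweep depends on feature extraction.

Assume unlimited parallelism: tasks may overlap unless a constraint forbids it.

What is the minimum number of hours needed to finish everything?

19

Data validation cannot begin until its own release at hour 2. It runs from hour 2 to 2 + 7 = hour 9.
Feature extraction waits on data validation (finishes hour 9), so it starts at hour 9 and finishes at 9 + 4 = hour 13.
After feature extraction (finishes hour 13), hyperparameter sweep can start at hour 13 and finishes at hour 15.
Evaluation cannot begin until hyperparameter sweep (finishes hour 15, plus 2-hour gap → hour 17). It runs from hour 17 to 17 + 1 = hour 18.
Calibration needs all of evaluation (finishes hour 18); hyperparameter sweep (finishes hour 15). That puts its earliest start at hour 18; it finishes at 18 + 1 = hour 19.
All tasks are finished once the last one completes. Finish times: Data validation at 9, Feature extraction at 13, Hyperparameter sweep at 15, Evaluation at 18, Calibration at 19. The latest is hour 19.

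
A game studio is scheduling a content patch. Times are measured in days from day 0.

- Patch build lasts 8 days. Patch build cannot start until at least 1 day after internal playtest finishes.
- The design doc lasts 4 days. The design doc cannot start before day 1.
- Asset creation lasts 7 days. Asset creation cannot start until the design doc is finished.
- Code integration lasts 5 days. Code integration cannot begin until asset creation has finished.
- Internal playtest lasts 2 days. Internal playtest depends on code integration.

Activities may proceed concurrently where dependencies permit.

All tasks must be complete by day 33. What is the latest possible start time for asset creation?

10

To finish by day 33, patch build (duration 8) must start no later than day 25.
Internal playtest must finish before patch build (must start by day 25, minus 1-day gap → day 24). With a 2-day duration, internal playtest must start by 24 − 2 = day 22.
Code integration feeds into internal playtest (must start by day 22); so code integration must finish by day 22 and therefore start by day 17.
Asset creation feeds into code integration (must start by day 17); so asset creation must finish by day 17 and therefore start by day 10.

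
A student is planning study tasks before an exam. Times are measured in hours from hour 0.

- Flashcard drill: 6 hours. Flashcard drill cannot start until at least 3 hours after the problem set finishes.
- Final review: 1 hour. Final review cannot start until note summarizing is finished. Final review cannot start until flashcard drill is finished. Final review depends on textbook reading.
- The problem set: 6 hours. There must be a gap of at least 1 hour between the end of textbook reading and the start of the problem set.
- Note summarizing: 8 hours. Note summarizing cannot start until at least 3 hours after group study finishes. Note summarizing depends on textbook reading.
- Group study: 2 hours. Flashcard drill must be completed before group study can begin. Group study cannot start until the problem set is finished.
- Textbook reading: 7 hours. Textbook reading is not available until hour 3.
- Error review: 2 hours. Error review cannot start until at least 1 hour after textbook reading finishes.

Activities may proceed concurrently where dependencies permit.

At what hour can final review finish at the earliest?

40

Textbook reading cannot begin until its own release at hour 3. It runs from hour 3 to 3 + 7 = hour 10.
The problem set waits on textbook reading (finishes hour 10, plus 1-hour gap → hour 11), so it starts at hour 11 and finishes at 11 + 6 = hour 17.
After the problem set (finishes hour 17, plus 3-hour gap → hour 20), flashcard drill can start at hour 20 and finishes at hour 26.
Group study needs all of flashcard drill (finishes hour 26); the problem set (finishes hour 17). That puts its earliest start at hour 26; it finishes at 26 + 2 = hour 28.
Note summarizing has to wait for group study (finishes hour 28, plus 3-hour gap → hour 31); textbook reading (finishes hour 10). The latest of these is hour 31, so note summarizing runs hour 31 to 31 + 8 = hour 39.
Final review needs all of note summarizing (finishes hour 39); flashcard drill (finishes hour 26); textbook reading (finishes hour 10). That puts its earliest start at hour 39; it finishes at 39 + 1 = hour 40.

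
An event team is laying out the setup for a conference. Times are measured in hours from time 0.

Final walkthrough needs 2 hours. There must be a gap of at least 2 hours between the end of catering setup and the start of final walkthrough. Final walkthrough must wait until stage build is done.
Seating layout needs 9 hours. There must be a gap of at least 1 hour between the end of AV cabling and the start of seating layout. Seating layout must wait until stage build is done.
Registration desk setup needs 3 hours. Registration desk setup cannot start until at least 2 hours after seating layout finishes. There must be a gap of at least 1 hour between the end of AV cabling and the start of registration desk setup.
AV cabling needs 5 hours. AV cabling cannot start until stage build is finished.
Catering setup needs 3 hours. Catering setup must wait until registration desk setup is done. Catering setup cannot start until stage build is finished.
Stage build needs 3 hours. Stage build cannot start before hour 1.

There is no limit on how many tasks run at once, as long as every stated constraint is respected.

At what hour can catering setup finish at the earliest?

27

Stage build waits on its own release at hour 1, so it starts at hour 1 and finishes at 1 + 3 = hour 4.
AV cabling waits on stage build (finishes hour 4), so it starts at hour 4 and finishes at 4 + 5 = hour 9.
For seating layout: AV cabling (finishes hour 9, plus 1-hour gap → hour 10); stage build (finishes hour 4). Taking the maximum gives a start of hour 10, and it finishes at 10 + 9 = hour 19.
For registration desk setup: seating layout (finishes hour 19, plus 2-hour gap → hour 21); AV cabling (finishes hour 9, plus 1-hour gap → hour 10). Taking the maximum gives a start of hour 21, and it finishes at 21 + 3 = hour 24.
For catering setup: registration desk setup (finishes hour 24); stage build (finishes hour 4). Taking the maximum gives a start of hour 24, and it finishes at 24 + 3 = hour 27.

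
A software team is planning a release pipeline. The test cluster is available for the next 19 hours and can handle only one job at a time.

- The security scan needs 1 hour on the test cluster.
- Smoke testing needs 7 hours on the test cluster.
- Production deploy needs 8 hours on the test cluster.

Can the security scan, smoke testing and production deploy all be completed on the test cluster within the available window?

Yes

Running back to back, the jobs need 1 + 7 + 8 = 16 hours on the test cluster.
Since 16 ≤ 19, they fit within the window.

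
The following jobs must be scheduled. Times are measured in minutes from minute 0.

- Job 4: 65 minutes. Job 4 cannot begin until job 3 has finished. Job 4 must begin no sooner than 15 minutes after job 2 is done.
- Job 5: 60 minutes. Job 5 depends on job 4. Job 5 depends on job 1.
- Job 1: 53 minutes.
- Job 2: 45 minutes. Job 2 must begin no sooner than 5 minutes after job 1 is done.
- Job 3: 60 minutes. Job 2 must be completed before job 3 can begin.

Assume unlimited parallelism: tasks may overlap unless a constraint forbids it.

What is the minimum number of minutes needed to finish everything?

Nothing blocks job 1, so it runs from minute 0 to minute 53.
After job 1 (finishes minute 53, plus 5-minute gap → minute 58), job 2 can start at minute 58 and finishes at minute 103.
Job 3 waits on job 2 (finishes minute 103), so it starts at minute 103 and finishes at 103 + 60 = minute 163.
Job 4 cannot start until job 3 (finishes minute 163); job 2 (finishes minute 103, plus 15-minute gap → minute 118). The controlling bound is minute 163, so job 4 finishes at 163 + 65 = minute 228.
Job 5 has to wait for job 4 (finishes minute 228); job 1 (finishes minute 53). The latest of these is minute 228, so job 5 runs minute 228 to 228 + 60 = minute 288.
All tasks are finished once the last one completes. Finish times: Job 1 at 53, Job 2 at 103, Job 3 at 163, Job 4 at 228, Job 5 at 288. The latest is minute 288.

288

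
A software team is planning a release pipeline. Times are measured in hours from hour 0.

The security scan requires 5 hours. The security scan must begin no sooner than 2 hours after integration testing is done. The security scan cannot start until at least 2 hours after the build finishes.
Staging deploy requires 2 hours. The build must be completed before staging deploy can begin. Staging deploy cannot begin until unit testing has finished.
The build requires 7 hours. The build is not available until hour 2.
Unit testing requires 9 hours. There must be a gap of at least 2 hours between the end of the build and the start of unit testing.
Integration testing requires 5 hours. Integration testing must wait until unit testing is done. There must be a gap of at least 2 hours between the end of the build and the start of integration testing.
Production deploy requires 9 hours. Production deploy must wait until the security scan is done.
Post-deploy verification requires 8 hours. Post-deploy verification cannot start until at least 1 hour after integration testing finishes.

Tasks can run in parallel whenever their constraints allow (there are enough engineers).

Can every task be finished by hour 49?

Yes

After its own release at hour 2, the build can start at hour 2 and finishes at hour 9.
Unit testing waits on the build (finishes hour 9, plus 2-hour gap → hour 11), so it starts at hour 11 and finishes at 11 + 9 = hour 20.
Staging deploy cannot start until the build (finishes hour 9); unit testing (finishes hour 20). The controlling bound is hour 20, so staging deploy finishes at 20 + 2 = hour 22.
Integration testing needs all of unit testing (finishes hour 20); the build (finishes hour 9, plus 2-hour gap → hour 11). That puts its earliest start at hour 20; it finishes at 20 + 5 = hour 25.
After integration testing (finishes hour 25, plus 1-hour gap → hour 26), post-deploy verification can start at hour 26 and finishes at hour 34.
The security scan needs all of integration testing (finishes hour 25, plus 2-hour gap → hour 27); the build (finishes hour 9, plus 2-hour gap → hour 11). That puts its earliest start at hour 27; it finishes at 27 + 5 = hour 32.
After the security scan (finishes hour 32), production deploy can start at hour 32 and finishes at hour 41.
Every task is finished by hour 41, which is no later than the deadline of 49, so the schedule is feasible.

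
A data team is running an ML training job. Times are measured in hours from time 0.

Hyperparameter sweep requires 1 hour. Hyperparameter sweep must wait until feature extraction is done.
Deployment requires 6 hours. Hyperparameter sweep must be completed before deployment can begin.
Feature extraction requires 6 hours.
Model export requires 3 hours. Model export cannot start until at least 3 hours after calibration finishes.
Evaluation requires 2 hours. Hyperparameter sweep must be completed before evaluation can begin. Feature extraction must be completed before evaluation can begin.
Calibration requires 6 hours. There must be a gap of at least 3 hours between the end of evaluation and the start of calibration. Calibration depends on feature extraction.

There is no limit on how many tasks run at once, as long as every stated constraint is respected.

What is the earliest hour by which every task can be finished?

24

Feature extraction can start immediately at hour 0; it finishes at hour 6.
After feature extraction (finishes hour 6), hyperparameter sweep can start at hour 6 and finishes at hour 7.
Deployment waits on hyperparameter sweep (finishes hour 7), so it starts at hour 7 and finishes at 7 + 6 = hour 13.
Evaluation cannot start until hyperparameter sweep (finishes hour 7); feature extraction (finishes hour 6). The controlling bound is hour 7, so evaluation finishes at 7 + 2 = hour 9.
Calibration has to wait for evaluation (finishes hour 9, plus 3-hour gap → hour 12); feature extraction (finishes hour 6). The latest of these is hour 12, so calibration runs hour 12 to 12 + 6 = hour 18.
Model export waits on calibration (finishes hour 18, plus 3-hour gap → hour 21), so it starts at hour 21 and finishes at 21 + 3 = hour 24.
All tasks are finished once the last one completes. Finish times: Feature extraction at 6, Hyperparameter sweep at 7, Evaluation at 9, Calibration at 18, Model export at 24, Deployment at 13. The latest is hour 24.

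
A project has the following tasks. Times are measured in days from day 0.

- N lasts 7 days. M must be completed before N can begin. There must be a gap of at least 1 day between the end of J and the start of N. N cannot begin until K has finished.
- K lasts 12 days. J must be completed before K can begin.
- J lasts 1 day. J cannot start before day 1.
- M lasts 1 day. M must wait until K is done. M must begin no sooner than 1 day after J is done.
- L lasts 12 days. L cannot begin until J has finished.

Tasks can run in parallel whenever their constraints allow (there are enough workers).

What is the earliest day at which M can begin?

14

J cannot begin until its own release at day 1. It runs from day 1 to 1 + 1 = day 2.
K waits on J (finishes day 2), so it starts at day 2 and finishes at 2 + 12 = day 14.
M waits on K (finishes day 14); J (finishes day 2, plus 1-day gap → day 3). The latest of these is day 14, which is the earliest M can start.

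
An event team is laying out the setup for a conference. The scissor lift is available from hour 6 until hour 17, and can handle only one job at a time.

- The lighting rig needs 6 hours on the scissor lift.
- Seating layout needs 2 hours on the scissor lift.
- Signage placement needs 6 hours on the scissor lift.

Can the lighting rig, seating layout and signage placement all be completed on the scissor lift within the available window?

The scissor lift window is 17 − 6 = 11 hours.
Running back to back, the jobs need 6 + 2 + 6 = 14 hours on the scissor lift.
Since 14 > 11, they cannot all fit.

No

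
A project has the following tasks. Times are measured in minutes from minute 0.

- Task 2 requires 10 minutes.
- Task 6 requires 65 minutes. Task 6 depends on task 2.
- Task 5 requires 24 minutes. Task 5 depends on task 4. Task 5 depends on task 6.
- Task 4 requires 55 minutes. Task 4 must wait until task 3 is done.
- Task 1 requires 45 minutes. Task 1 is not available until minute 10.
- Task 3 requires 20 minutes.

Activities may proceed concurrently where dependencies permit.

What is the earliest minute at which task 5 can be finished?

99

Nothing blocks task 3, so it runs from minute 0 to minute 20.
After task 3 (finishes minute 20), task 4 can start at minute 20 and finishes at minute 75.
Nothing blocks task 2, so it runs from minute 0 to minute 10.
Task 6 cannot begin until task 2 (finishes minute 10). It runs from minute 10 to 10 + 65 = minute 75.
Task 5 cannot start until task 4 (finishes minute 75); task 6 (finishes minute 75). The controlling bound is minute 75, so task 5 finishes at 75 + 24 = minute 99.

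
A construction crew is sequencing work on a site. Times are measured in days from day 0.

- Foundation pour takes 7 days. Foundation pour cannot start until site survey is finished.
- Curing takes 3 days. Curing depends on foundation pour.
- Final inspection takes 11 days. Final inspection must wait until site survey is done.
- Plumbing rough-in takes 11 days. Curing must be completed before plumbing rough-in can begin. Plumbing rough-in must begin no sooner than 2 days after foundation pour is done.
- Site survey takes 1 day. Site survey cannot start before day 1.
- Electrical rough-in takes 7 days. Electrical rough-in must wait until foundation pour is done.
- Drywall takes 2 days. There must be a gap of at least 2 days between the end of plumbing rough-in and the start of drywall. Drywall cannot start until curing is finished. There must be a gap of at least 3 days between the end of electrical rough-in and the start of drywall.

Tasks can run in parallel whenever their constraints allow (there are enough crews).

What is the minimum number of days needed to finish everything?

Site survey cannot begin until its own release at day 1. It runs from day 1 to 1 + 1 = day 2.
Final inspection waits on site survey (finishes day 2), so it starts at day 2 and finishes at 2 + 11 = day 13.
Foundation pour cannot begin until site survey (finishes day 2). It runs from day 2 to 2 + 7 = day 9.
Electrical rough-in waits on foundation pour (finishes day 9), so it starts at day 9 and finishes at 9 + 7 = day 16.
After foundation pour (finishes day 9), curing can start at day 9 and finishes at day 12.
Plumbing rough-in needs all of curing (finishes day 12); foundation pour (finishes day 9, plus 2-day gap → day 11). That puts its earliest start at day 12; it finishes at 12 + 11 = day 23.
Drywall needs all of plumbing rough-in (finishes day 23, plus 2-day gap → day 25); curing (finishes day 12); electrical rough-in (finishes day 16, plus 3-day gap → day 19). That puts its earliest start at day 25; it finishes at 25 + 2 = day 27.
All tasks are finished once the last one completes. Finish times: Site survey at 2, Foundation pour at 9, Curing at 12, Plumbing rough-in at 23, Electrical rough-in at 16, Drywall at 27, Final inspection at 13. The latest is day 27.

27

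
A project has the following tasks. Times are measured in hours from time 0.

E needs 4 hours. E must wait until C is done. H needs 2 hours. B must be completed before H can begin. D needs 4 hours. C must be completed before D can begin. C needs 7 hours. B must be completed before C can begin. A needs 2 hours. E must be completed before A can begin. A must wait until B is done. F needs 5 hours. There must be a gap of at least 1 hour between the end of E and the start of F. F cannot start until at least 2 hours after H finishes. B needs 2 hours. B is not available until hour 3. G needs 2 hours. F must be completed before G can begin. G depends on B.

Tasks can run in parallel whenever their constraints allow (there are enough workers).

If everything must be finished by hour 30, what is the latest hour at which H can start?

Nothing follows G; the deadline of hour 30 is its only limit. It must start by 30 − 2 = hour 28.
F has to be done before G (must start by hour 28). That means finishing by hour 28, i.e. starting by 28 − 5 = hour 23.
H feeds into F (must start by hour 23, minus 2-hour gap → hour 21); so H must finish by hour 21 and therefore start by hour 19.

19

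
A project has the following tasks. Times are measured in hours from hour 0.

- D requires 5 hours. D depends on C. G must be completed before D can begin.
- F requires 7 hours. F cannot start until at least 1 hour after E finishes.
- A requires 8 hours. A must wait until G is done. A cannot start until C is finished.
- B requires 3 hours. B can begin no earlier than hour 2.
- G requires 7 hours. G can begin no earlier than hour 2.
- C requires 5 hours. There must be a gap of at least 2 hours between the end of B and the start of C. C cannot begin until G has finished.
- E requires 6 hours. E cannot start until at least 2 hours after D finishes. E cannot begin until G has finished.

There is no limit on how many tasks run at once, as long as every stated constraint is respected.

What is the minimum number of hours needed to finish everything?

G waits on its own release at hour 2, so it starts at hour 2 and finishes at 2 + 7 = hour 9.
B waits on its own release at hour 2, so it starts at hour 2 and finishes at 2 + 3 = hour 5.
C has to wait for B (finishes hour 5, plus 2-hour gap → hour 7); G (finishes hour 9). The latest of these is hour 9, so C runs hour 9 to 9 + 5 = hour 14.
For D: C (finishes hour 14); G (finishes hour 9). Taking the maximum gives a start of hour 14, and it finishes at 14 + 5 = hour 19.
E has to wait for D (finishes hour 19, plus 2-hour gap → hour 21); G (finishes hour 9). The latest of these is hour 21, so E runs hour 21 to 21 + 6 = hour 27.
After E (finishes hour 27, plus 1-hour gap → hour 28), F can start at hour 28 and finishes at hour 35.
A needs all of G (finishes hour 9); C (finishes hour 14). That puts its earliest start at hour 14; it finishes at 14 + 8 = hour 22.
All tasks are finished once the last one completes. Finish times: A at 22, B at 5, C at 14, D at 19, E at 27, F at 35, G at 9. The latest is hour 35.

35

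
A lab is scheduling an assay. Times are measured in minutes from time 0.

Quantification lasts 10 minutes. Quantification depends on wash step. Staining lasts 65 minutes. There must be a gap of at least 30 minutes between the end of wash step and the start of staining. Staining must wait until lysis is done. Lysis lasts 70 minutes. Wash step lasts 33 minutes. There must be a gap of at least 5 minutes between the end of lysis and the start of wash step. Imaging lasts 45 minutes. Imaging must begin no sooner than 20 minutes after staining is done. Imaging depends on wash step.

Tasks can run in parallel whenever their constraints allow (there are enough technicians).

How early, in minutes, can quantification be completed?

118

Lysis has no prerequisites, so it starts at minute 0 and finishes at minute 70.
Wash step cannot begin until lysis (finishes minute 70, plus 5-minute gap → minute 75). It runs from minute 75 to 75 + 33 = minute 108.
After wash step (finishes minute 108), quantification can start at minute 108 and finishes at minute 118.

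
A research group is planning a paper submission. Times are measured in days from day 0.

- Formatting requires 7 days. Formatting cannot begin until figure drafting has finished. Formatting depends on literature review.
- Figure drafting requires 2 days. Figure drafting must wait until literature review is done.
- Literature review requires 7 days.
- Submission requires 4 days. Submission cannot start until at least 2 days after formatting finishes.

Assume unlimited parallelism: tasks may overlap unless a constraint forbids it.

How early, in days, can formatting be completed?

16

Nothing blocks literature review, so it runs from day 0 to day 7.
After literature review (finishes day 7), figure drafting can start at day 7 and finishes at day 9.
Formatting needs all of figure drafting (finishes day 9); literature review (finishes day 7). That puts its earliest start at day 9; it finishes at 9 + 7 = day 16.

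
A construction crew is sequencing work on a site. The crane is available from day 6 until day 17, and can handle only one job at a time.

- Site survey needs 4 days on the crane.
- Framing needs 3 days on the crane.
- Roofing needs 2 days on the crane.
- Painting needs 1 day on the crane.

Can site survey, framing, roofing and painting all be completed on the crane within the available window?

Yes

The crane window is 17 − 6 = 11 days.
Running back to back, the jobs need 4 + 3 + 2 + 1 = 10 days on the crane.
Since 10 ≤ 11, they fit within the window.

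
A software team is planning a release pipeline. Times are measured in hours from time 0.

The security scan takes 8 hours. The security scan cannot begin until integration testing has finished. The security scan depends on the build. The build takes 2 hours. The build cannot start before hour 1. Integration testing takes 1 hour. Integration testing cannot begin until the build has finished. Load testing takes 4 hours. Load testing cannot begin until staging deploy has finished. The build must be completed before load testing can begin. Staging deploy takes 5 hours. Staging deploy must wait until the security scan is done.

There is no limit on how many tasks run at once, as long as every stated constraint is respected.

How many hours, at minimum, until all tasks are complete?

The build cannot begin until its own release at hour 1. It runs from hour 1 to 1 + 2 = hour 3.
Integration testing cannot begin until the build (finishes hour 3). It runs from hour 3 to 3 + 1 = hour 4.
The security scan needs all of integration testing (finishes hour 4); the build (finishes hour 3). That puts its earliest start at hour 4; it finishes at 4 + 8 = hour 12.
After the security scan (finishes hour 12), staging deploy can start at hour 12 and finishes at hour 17.
For load testing: staging deploy (finishes hour 17); the build (finishes hour 3). Taking the maximum gives a start of hour 17, and it finishes at 17 + 4 = hour 21.
All tasks are finished once the last one completes. Finish times: The build at 3, Integration testing at 4, The security scan at 12, Staging deploy at 17, Load testing at 21. The latest is hour 21.

21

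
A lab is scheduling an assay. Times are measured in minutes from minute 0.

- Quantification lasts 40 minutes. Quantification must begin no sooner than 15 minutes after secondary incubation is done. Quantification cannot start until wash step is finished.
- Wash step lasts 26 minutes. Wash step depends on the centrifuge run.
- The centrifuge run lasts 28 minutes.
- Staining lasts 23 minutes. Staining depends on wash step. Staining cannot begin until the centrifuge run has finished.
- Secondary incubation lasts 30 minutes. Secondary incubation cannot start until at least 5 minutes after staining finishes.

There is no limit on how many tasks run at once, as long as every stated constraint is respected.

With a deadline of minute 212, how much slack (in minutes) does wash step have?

Nothing blocks the centrifuge run, so it runs from minute 0 to minute 28.
Wash step waits on the centrifuge run (finishes minute 28), so it starts at minute 28 and finishes at 28 + 26 = minute 54.

Working backward from the deadline:
Nothing follows quantification; the deadline of minute 212 is its only limit. It must start by 212 − 40 = minute 172.
Secondary incubation feeds into quantification (must start by minute 172, minus 15-minute gap → minute 157); so secondary incubation must finish by minute 157 and therefore start by minute 127.
Staining must finish before secondary incubation (must start by minute 127, minus 5-minute gap → minute 122). With a 23-minute duration, staining must start by 122 − 23 = minute 99.
Wash step must finish in time for staining (must start by minute 99); quantification (must start by minute 172). The tightest is minute 99, so wash step must start by 99 − 26 = minute 73.
So wash step can start as early as minute 28 and as late as minute 73, giving 73 − 28 = 45 minutes of slack.

45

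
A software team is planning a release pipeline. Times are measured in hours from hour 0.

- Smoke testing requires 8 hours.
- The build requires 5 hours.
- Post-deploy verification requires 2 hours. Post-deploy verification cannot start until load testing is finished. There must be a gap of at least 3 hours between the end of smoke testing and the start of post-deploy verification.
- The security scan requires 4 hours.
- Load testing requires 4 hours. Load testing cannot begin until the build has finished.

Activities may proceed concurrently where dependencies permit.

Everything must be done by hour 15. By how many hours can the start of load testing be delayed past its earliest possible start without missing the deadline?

4

Nothing blocks the build, so it runs from hour 0 to hour 5.
After the build (finishes hour 5), load testing can start at hour 5 and finishes at hour 9.

Working backward from the deadline:
Post-deploy verification has no dependents, so it just needs to finish by hour 15. Starting by 15 − 2 = hour 13 achieves that.
Load testing has to be done before post-deploy verification (must start by hour 13). That means finishing by hour 13, i.e. starting by 13 − 4 = hour 9.
So load testing can start as early as hour 5 and as late as hour 9, giving 9 − 5 = 4 hours of slack.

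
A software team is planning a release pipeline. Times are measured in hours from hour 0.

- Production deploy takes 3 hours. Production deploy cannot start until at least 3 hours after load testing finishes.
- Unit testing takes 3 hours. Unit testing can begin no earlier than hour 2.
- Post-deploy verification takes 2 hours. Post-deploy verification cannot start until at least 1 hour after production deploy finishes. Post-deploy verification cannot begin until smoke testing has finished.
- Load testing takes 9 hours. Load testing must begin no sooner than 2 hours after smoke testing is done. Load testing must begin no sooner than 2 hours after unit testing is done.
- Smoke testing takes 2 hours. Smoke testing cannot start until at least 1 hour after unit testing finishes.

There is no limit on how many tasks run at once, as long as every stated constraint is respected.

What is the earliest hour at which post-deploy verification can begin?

Unit testing waits on its own release at hour 2, so it starts at hour 2 and finishes at 2 + 3 = hour 5.
After unit testing (finishes hour 5, plus 1-hour gap → hour 6), smoke testing can start at hour 6 and finishes at hour 8.
Load testing cannot start until smoke testing (finishes hour 8, plus 2-hour gap → hour 10); unit testing (finishes hour 5, plus 2-hour gap → hour 7). The controlling bound is hour 10, so load testing finishes at 10 + 9 = hour 19.
After load testing (finishes hour 19, plus 3-hour gap → hour 22), production deploy can start at hour 22 and finishes at hour 25.
Post-deploy verification waits on production deploy (finishes hour 25, plus 1-hour gap → hour 26); smoke testing (finishes hour 8). The latest of these is hour 26, which is the earliest post-deploy verification can start.

26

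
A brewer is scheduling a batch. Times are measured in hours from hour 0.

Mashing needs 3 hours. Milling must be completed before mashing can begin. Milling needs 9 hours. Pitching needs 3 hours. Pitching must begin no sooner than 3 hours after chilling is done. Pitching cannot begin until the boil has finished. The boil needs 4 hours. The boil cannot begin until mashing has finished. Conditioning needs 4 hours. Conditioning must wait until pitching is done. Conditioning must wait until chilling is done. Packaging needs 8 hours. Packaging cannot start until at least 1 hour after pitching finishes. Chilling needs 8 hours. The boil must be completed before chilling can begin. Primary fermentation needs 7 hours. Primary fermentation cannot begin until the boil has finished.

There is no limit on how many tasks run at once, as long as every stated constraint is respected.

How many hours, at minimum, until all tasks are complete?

Milling can start immediately at hour 0; it finishes at hour 9.
Mashing waits on milling (finishes hour 9), so it starts at hour 9 and finishes at 9 + 3 = hour 12.
After mashing (finishes hour 12), the boil can start at hour 12 and finishes at hour 16.
Primary fermentation waits on the boil (finishes hour 16), so it starts at hour 16 and finishes at 16 + 7 = hour 23.
Chilling waits on the boil (finishes hour 16), so it starts at hour 16 and finishes at 16 + 8 = hour 24.
Pitching cannot start until chilling (finishes hour 24, plus 3-hour gap → hour 27); the boil (finishes hour 16). The controlling bound is hour 27, so pitching finishes at 27 + 3 = hour 30.
Packaging cannot begin until pitching (finishes hour 30, plus 1-hour gap → hour 31). It runs from hour 31 to 31 + 8 = hour 39.
Conditioning has to wait for pitching (finishes hour 30); chilling (finishes hour 24). The latest of these is hour 30, so conditioning runs hour 30 to 30 + 4 = hour 34.
All tasks are finished once the last one completes. Finish times: Milling at 9, Mashing at 12, The boil at 16, Chilling at 24, Pitching at 30, Primary fermentation at 23, Conditioning at 34, Packaging at 39. The latest is hour 39.

39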